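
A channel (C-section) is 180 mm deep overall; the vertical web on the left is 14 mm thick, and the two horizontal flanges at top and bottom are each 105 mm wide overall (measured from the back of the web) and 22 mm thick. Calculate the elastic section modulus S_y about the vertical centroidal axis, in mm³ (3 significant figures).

Break the section into simple shapes (no overlaps), measuring from the bottom-left corner of the bounding box.
Web: 14 × 180, A = 2 520 mm², x = 7 mm, Ī = 41 160 mm⁴.
Top flange (beyond web): 91 × 22, A = 2 002 mm², x = 59.5 mm, Ī = 1 381 547 mm⁴.
Bottom flange (beyond web): 91 × 22, A = 2 002 mm², x = 59.5 mm, Ī = 1 381 547 mm⁴.
Centroid: x̄ = ΣA·x / ΣA = 39.221 mm.
Transfer each piece to the vertical centroidal axis using Ī + A·d² with d = x − 39.221:
  web: d = -32.221 mm → contributes +2 657 411 mm⁴
  top flange (beyond web): d = 20.279 mm → contributes +2 204 843 mm⁴
  bottom flange (beyond web): d = 20.279 mm → contributes +2 204 843 mm⁴
Total I = 7 067 096 mm⁴.
Extreme fibre distance c = 65.779 mm; S = I/c = 107 437 mm³.

S_y ≈ 1.07 × 10⁵ mm³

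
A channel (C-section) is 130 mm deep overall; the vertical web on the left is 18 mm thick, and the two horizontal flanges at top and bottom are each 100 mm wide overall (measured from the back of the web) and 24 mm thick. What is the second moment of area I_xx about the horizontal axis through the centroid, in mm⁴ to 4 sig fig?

I_xx ≈ 1.454 × 10⁷ mm⁴

Break the section into simple shapes (no overlaps), measuring from the bottom-left corner of the bounding box.
Web: 18 × 130, A = 2 340 mm², y = 65 mm, Ī = 3 295 500 mm⁴.
Top flange (beyond web): 82 × 24, A = 1 968 mm², y = 118 mm, Ī = 94 464 mm⁴.
Bottom flange (beyond web): 82 × 24, A = 1 968 mm², y = 12 mm, Ī = 94 464 mm⁴.
By symmetry the centroid is at mid-height, ȳ = 65 mm.
Transfer each piece to the horizontal axis through the centroid using Ī + A·d² with d = y − 65:
  web: d = 0 mm → contributes +3 295 500 mm⁴
  top flange (beyond web): d = 53 mm → contributes +5 622 576 mm⁴
  bottom flange (beyond web): d = -53 mm → contributes +5 622 576 mm⁴
Total I = 14 540 652 mm⁴.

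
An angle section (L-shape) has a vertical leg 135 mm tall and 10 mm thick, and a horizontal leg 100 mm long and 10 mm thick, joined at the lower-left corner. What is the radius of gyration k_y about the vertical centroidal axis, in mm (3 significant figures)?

k_y ≈ 29.6 mm

Split into non-overlapping primitives; take the origin at the lower-left of the bounding box.
Vertical leg: 10 × 135, A = 1 350 mm², x = 5 mm, Ī = 11 250 mm⁴.
Horizontal leg (remainder): 90 × 10, A = 900 mm², x = 55 mm, Ī = 607 500 mm⁴.
Centroid: x̄ = ΣA·x / ΣA = 25 mm.
Transfer each piece to the vertical centroidal axis using Ī + A·d² with d = x − 25:
  vertical leg: d = -20 mm → contributes +551 250 mm⁴
  horizontal leg (remainder): d = 30 mm → contributes +1 417 500 mm⁴
Total I = 1 968 750 mm⁴.
Radius of gyration: k = √(I/A) = √(1 968 750 / 2 250) = 29.58 mm.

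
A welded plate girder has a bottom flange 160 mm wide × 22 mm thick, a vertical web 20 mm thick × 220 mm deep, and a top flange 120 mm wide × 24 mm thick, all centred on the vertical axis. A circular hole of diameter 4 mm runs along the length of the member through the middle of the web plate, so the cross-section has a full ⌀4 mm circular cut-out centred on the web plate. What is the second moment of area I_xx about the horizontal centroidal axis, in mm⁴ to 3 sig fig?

I_xx ≈ 1.12 × 10⁸ mm⁴

Break the section into simple shapes (no overlaps), measuring from the bottom-left corner of the bounding box.
Bottom plate: 160 × 22, A = 3 520 mm², y = 11 mm, Ī = 141 973 mm⁴.
Web plate: 20 × 220, A = 4 400 mm², y = 132 mm, Ī = 17 746 667 mm⁴.
Top plate: 120 × 24, A = 2 880 mm², y = 254 mm, Ī = 138 240 mm⁴.
Hole (subtracted): ⌀4, A = 12.566 mm², y = 132 mm, Ī = 12.566 mm⁴.
Centroid: ȳ = ΣA·y / ΣA = 125.09 mm.
Transfer each piece to the horizontal centroidal axis using Ī + A·d² with d = y − 125.09:
  bottom plate: d = -114.09 mm → contributes +45 958 750 mm⁴
  web plate: d = 6.9117 mm → contributes +17 956 864 mm⁴
  top plate: d = 128.91 mm → contributes +47 998 766 mm⁴
  hole: d = 6.9117 mm → contributes −612.89 mm⁴
Total I = 111 913 768 mm⁴.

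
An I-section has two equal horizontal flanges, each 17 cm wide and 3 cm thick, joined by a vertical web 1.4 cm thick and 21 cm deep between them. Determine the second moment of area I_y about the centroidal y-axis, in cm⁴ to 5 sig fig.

Decompose the section into non-overlapping parts with the origin at the bottom-left of its bounding rectangle.
Bottom flange: 17 × 3, A = 51 cm², x = 8.5 cm, Ī = 1228.25 cm⁴.
Web: 1.4 × 21, A = 29.4 cm², x = 8.5 cm, Ī = 4.802 cm⁴.
Top flange: 17 × 3, A = 51 cm², x = 8.5 cm, Ī = 1228.25 cm⁴.
By symmetry the centroid is at mid-width, x̄ = 8.5 cm.
All pieces are centred on the centroidal y-axis, so I = ΣĪ = 2461.302 cm⁴.

I_y ≈ 2461.3 cm⁴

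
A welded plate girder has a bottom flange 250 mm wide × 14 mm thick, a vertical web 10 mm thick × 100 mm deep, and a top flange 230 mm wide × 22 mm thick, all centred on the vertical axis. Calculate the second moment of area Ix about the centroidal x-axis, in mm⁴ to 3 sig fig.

Ix ≈ 3.00 × 10⁷ mm⁴

Decompose the section into non-overlapping parts with the origin at the bottom-left of its bounding rectangle.
Bottom plate: 250 × 14, A = 3 500 mm², y = 7 mm, Ī = 57 167 mm⁴.
Web plate: 10 × 100, A = 1 000 mm², y = 64 mm, Ī = 833 333 mm⁴.
Top plate: 230 × 22, A = 5 060 mm², y = 125 mm, Ī = 204 087 mm⁴.
Centroid: ȳ = ΣA·y / ΣA = 75.418 mm.
Transfer each piece to the centroidal x-axis using Ī + A·d² with d = y − 75.418:
  bottom plate: d = -68.418 mm → contributes +16 440 943 mm⁴
  web plate: d = -11.418 mm → contributes +963 713 mm⁴
  top plate: d = 49.582 mm → contributes +12 643 257 mm⁴
Total I = 30 047 913 mm⁴.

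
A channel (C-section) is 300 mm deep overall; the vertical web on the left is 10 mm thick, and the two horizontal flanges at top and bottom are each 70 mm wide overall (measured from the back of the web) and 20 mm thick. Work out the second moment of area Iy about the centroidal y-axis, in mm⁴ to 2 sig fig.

Split into non-overlapping primitives; take the origin at the lower-left of the bounding box.
Web: 10 × 300, A = 3 000 mm², x = 5 mm, Ī = 25 000 mm⁴.
Top flange (beyond web): 60 × 20, A = 1 200 mm², x = 40 mm, Ī = 360 000 mm⁴.
Bottom flange (beyond web): 60 × 20, A = 1 200 mm², x = 40 mm, Ī = 360 000 mm⁴.
Centroid: x̄ = ΣA·x / ΣA = 20.56 mm.
Transfer each piece to the centroidal y-axis using Ī + A·d² with d = x − 20.56:
  web: d = -15.56 mm → contributes +750 926 mm⁴
  top flange (beyond web): d = 19.44 mm → contributes +813 704 mm⁴
  bottom flange (beyond web): d = 19.44 mm → contributes +813 704 mm⁴
Total I = 2 378 333 mm⁴.

Iy ≈ 2.4 × 10⁶ mm⁴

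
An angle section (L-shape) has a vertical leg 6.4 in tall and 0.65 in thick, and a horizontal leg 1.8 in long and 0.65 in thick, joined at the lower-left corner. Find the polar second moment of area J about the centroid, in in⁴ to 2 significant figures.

Split into non-overlapping primitives; take the origin at the lower-left of the bounding box.
Vertical leg: 0.65 × 6.4, A = 4.16 in², y = 3.2 in, Ī = 14.2 in⁴.
Horizontal leg (remainder): 1.15 × 0.65, A = 0.7475 in², y = 0.325 in, Ī = 0.02632 in⁴.
Centroid: ȳ = ΣA·y / ΣA = 2.762 in.
Transfer each piece to the centroidal x-axis using Ī + A·d² with d = y − 2.762:
  vertical leg: d = 0.4379 in → contributes +15 in⁴
  horizontal leg (remainder): d = -2.437 in → contributes +4.466 in⁴
Total I = 19.46 in⁴.
For the y-axis: x̄ = 0.4621 in.
Repeating about the centroidal y-axis gives I_y = 0.7421 in⁴.
Polar second moment: J = I_x + I_y = 20.21 in⁴.

J ≈ 20 in⁴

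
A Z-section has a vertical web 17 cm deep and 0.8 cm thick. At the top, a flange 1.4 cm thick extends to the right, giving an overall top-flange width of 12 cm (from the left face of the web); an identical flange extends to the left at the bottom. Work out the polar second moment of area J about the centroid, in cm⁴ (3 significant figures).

Decompose the section into non-overlapping parts with the origin at the bottom-left of its bounding rectangle.
Web: 0.8 × 17, A = 13.6 cm², y = 8.5 cm, Ī = 327.53 cm⁴.
Top flange (beyond web): 11.2 × 1.4, A = 15.68 cm², y = 16.3 cm, Ī = 2.5611 cm⁴.
Bottom flange (beyond web): 11.2 × 1.4, A = 15.68 cm², y = 0.7 cm, Ī = 2.5611 cm⁴.
Centroid: ȳ = ΣA·y / ΣA = 8.5 cm.
Transfer each piece to the centroidal x-axis using Ī + A·d² with d = y − 8.5:
  web: d = 0 cm → contributes +327.53 cm⁴
  top flange (beyond web): d = 7.8 cm → contributes +956.53 cm⁴
  bottom flange (beyond web): d = -7.8 cm → contributes +956.53 cm⁴
Total I = 2240.6 cm⁴.
For the y-axis: x̄ = 11.6 cm.
Repeating about the centroidal y-axis gives I_y = 1457.5 cm⁴.
Polar second moment: J = I_x + I_y = 3698.1 cm⁴.

J ≈ 3700 cm⁴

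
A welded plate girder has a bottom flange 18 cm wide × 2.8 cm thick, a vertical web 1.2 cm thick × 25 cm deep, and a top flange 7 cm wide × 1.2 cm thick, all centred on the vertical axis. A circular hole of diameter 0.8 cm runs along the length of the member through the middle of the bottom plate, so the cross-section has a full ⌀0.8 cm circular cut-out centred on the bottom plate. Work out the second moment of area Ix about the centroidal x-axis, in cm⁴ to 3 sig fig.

Decompose the section into non-overlapping parts with the origin at the bottom-left of its bounding rectangle.
Bottom plate: 18 × 2.8, A = 50.4 cm², y = 1.4 cm, Ī = 32.928 cm⁴.
Web plate: 1.2 × 25, A = 30 cm², y = 15.3 cm, Ī = 1562.5 cm⁴.
Top plate: 7 × 1.2, A = 8.4 cm², y = 28.4 cm, Ī = 1.008 cm⁴.
Hole (subtracted): ⌀0.8, A = 0.50265 cm², y = 1.4 cm, Ī = 0.020106 cm⁴.
Centroid: ȳ = ΣA·y / ΣA = 8.6913 cm.
Transfer each piece to the centroidal x-axis using Ī + A·d² with d = y − 8.6913:
  bottom plate: d = -7.2913 cm → contributes +2712.3 cm⁴
  web plate: d = 6.6087 cm → contributes +2872.8 cm⁴
  top plate: d = 19.709 cm → contributes +3263.9 cm⁴
  hole: d = -7.2913 cm → contributes −26.743 cm⁴
Total I = 8822.2 cm⁴.

Ix ≈ 8820 cm⁴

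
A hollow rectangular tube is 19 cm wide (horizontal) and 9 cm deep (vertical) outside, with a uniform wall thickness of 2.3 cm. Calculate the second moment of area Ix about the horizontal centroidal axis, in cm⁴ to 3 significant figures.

Break the section into simple shapes (no overlaps), measuring from the bottom-left corner of the bounding box.
Outer rectangle: 19 × 9, A = 171 cm², y = 4.5 cm, Ī = 1154.3 cm⁴.
Inner void (subtracted): 14.4 × 4.4, A = 63.36 cm², y = 4.5 cm, Ī = 102.22 cm⁴.
By symmetry the centroid is at mid-height, ȳ = 4.5 cm.
All pieces are centred on the horizontal centroidal axis, so I = ΣĪ (holes subtracted) = 1 052 cm⁴.

Ix ≈ 1050 cm⁴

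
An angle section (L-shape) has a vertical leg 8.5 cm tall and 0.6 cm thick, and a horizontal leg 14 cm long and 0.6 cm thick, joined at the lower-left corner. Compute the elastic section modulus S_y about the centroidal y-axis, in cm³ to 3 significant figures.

S_y ≈ 29.0 cm³

Decompose the section into non-overlapping parts with the origin at the bottom-left of its bounding rectangle.
Vertical leg: 0.6 × 8.5, A = 5.1 cm², x = 0.3 cm, Ī = 0.153 cm⁴.
Horizontal leg (remainder): 13.4 × 0.6, A = 8.04 cm², x = 7.3 cm, Ī = 120.31 cm⁴.
Centroid: x̄ = ΣA·x / ΣA = 4.5831 cm.
Transfer each piece to the centroidal y-axis using Ī + A·d² with d = x − 4.5831:
  vertical leg: d = -4.2831 cm → contributes +93.712 cm⁴
  horizontal leg (remainder): d = 2.7169 cm → contributes +179.65 cm⁴
Total I = 273.37 cm⁴.
Extreme fibre distance c = 9.4169 cm; S = I/c = 29.029 cm³.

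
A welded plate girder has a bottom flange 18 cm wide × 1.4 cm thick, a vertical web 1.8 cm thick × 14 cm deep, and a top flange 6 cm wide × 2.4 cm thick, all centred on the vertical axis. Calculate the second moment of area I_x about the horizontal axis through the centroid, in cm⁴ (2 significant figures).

Decompose the section into non-overlapping parts with the origin at the bottom-left of its bounding rectangle.
Bottom plate: 18 × 1.4, A = 25.2 cm², y = 0.7 cm, Ī = 4.116 cm⁴.
Web plate: 1.8 × 14, A = 25.2 cm², y = 8.4 cm, Ī = 411.6 cm⁴.
Top plate: 6 × 2.4, A = 14.4 cm², y = 16.6 cm, Ī = 6.912 cm⁴.
Centroid: ȳ = ΣA·y / ΣA = 7.228 cm.
Transfer each piece to the horizontal axis through the centroid using Ī + A·d² with d = y − 7.228:
  bottom plate: d = -6.528 cm → contributes +1 078 cm⁴
  web plate: d = 1.172 cm → contributes +446.2 cm⁴
  top plate: d = 9.372 cm → contributes +1 272 cm⁴
Total I = 2 796 cm⁴.

I_x ≈ 2800 cm⁴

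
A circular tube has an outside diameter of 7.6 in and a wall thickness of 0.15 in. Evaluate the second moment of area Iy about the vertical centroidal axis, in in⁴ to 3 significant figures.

Iy ≈ 24.4 in⁴

Decompose the section into non-overlapping parts with the origin at the bottom-left of its bounding rectangle.
Outer circle: ⌀7.6, A = 45.365 in², x = 3.8 in, Ī = 163.77 in⁴.
Bore (subtracted): ⌀7.3, A = 41.854 in², x = 3.8 in, Ī = 139.4 in⁴.
By symmetry the centroid is at mid-width, x̄ = 3.8 in.
All pieces are centred on the vertical centroidal axis, so I = ΣĪ (holes subtracted) = 24.367 in⁴.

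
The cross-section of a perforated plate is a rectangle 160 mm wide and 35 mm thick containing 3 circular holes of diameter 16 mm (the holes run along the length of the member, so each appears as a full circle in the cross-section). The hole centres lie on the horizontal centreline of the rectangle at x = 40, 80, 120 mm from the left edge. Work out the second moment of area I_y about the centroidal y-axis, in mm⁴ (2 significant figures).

I_y ≈ 1.1 × 10⁷ mm⁴

Split into non-overlapping primitives; take the origin at the lower-left of the bounding box.
Plate: 160 × 35, A = 5 600 mm², x = 80 mm, Ī = 11 946 667 mm⁴.
Hole 1 (subtracted): ⌀16, A = 201.1 mm², x = 40 mm, Ī = 3 217 mm⁴.
Hole 2 (subtracted): ⌀16, A = 201.1 mm², x = 80 mm, Ī = 3 217 mm⁴.
Hole 3 (subtracted): ⌀16, A = 201.1 mm², x = 120 mm, Ī = 3 217 mm⁴.
By symmetry the centroid is at mid-width, x̄ = 80 mm.
Transfer each piece to the centroidal y-axis using Ī + A·d² with d = x − 80:
  plate: d = 0 mm → contributes +11 946 667 mm⁴
  hole 1: d = -40 mm → contributes −324 916 mm⁴
  hole 2: d = 0 mm → contributes −3 217 mm⁴
  hole 3: d = 40 mm → contributes −324 916 mm⁴
Total I = 11 293 618 mm⁴.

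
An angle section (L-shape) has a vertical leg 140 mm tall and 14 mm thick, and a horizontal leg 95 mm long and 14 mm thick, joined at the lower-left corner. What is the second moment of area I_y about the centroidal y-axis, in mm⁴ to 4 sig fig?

Break the section into simple shapes (no overlaps), measuring from the bottom-left corner of the bounding box.
Vertical leg: 14 × 140, A = 1 960 mm², x = 7 mm, Ī = 32013.3 mm⁴.
Horizontal leg (remainder): 81 × 14, A = 1 134 mm², x = 54.5 mm, Ī = 620 015 mm⁴.
Centroid: x̄ = ΣA·x / ΣA = 24.4095 mm.
Transfer each piece to the centroidal y-axis using Ī + A·d² with d = x − 24.4095:
  vertical leg: d = -17.4095 mm → contributes +626 071 mm⁴
  horizontal leg (remainder): d = 30.0905 mm → contributes +1 646 781 mm⁴
Total I = 2 272 852 mm⁴.

I_y ≈ 2.273 × 10⁶ mm⁴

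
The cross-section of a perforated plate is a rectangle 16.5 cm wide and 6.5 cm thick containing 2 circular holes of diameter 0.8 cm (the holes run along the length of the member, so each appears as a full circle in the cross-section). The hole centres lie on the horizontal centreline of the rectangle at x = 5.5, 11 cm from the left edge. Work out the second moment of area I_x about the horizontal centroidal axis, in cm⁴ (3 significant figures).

Split into non-overlapping primitives; take the origin at the lower-left of the bounding box.
Plate: 16.5 × 6.5, A = 107.25 cm², y = 3.25 cm, Ī = 377.61 cm⁴.
Hole 1 (subtracted): ⌀0.8, A = 0.50265 cm², y = 3.25 cm, Ī = 0.020106 cm⁴.
Hole 2 (subtracted): ⌀0.8, A = 0.50265 cm², y = 3.25 cm, Ī = 0.020106 cm⁴.
By symmetry the centroid is at mid-height, ȳ = 3.25 cm.
All pieces are centred on the horizontal centroidal axis, so I = ΣĪ (holes subtracted) = 377.57 cm⁴.

I_x ≈ 378 cm⁴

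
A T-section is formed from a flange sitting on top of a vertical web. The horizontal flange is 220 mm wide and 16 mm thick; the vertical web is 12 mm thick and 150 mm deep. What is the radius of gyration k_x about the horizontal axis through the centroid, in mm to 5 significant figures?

Break the section into simple shapes (no overlaps), measuring from the bottom-left corner of the bounding box.
Flange: 220 × 16, A = 3 520 mm², y = 158 mm, Ī = 75093.33 mm⁴.
Web: 12 × 150, A = 1 800 mm², y = 75 mm, Ī = 3 375 000 mm⁴.
Centroid: ȳ = ΣA·y / ΣA = 129.9173 mm.
Transfer each piece to the horizontal axis through the centroid using Ī + A·d² with d = y − 129.9173:
  flange: d = 28.08271 mm → contributes +2 851 101 mm⁴
  web: d = -54.91729 mm → contributes +8 803 636 mm⁴
Total I = 11 654 737 mm⁴.
Radius of gyration: k = √(I/A) = √(11 654 737 / 5 320) = 46.80534 mm.

k_x ≈ 46.805 mm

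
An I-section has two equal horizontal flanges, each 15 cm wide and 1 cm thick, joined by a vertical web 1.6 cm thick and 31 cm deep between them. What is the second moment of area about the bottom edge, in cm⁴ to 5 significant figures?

Decompose the section into non-overlapping parts with the origin at the bottom-left of its bounding rectangle.
Bottom flange: 15 × 1, A = 15 cm², y = 0.5 cm, Ī = 1.25 cm⁴.
Web: 1.6 × 31, A = 49.6 cm², y = 16.5 cm, Ī = 3972.133 cm⁴.
Top flange: 15 × 1, A = 15 cm², y = 32.5 cm, Ī = 1.25 cm⁴.
Transfer each piece to the base of the section using Ī + A·d² with d = y − 0:
  bottom flange: d = 0.5 cm → contributes +5 cm⁴
  web: d = 16.5 cm → contributes +17475.73 cm⁴
  top flange: d = 32.5 cm → contributes +15 845 cm⁴
Total I = 33325.73 cm⁴.

I_base ≈ 3.3326 × 10⁴ cm⁴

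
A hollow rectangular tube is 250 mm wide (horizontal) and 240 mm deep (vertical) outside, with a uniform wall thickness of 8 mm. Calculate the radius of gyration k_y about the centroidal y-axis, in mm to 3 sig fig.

Treat the section as a set of non-overlapping primitives; coordinates are from the bounding-box lower-left.
Outer rectangle: 250 × 240, A = 60 000 mm², x = 125 mm, Ī = 312 500 000 mm⁴.
Inner void (subtracted): 234 × 224, A = 52 416 mm², x = 125 mm, Ī = 239 174 208 mm⁴.
By symmetry the centroid is at mid-width, x̄ = 125 mm.
All pieces are centred on the centroidal y-axis, so I = ΣĪ (holes subtracted) = 73 325 792 mm⁴.
Radius of gyration: k = √(I/A) = √(73 325 792 / 7 584) = 98.328 mm.

k_y ≈ 98.3 mm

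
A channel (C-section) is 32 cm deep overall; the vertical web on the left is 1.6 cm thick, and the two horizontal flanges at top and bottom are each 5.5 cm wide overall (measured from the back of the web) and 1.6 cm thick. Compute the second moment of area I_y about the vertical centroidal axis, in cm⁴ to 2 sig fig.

Break the section into simple shapes (no overlaps), measuring from the bottom-left corner of the bounding box.
Web: 1.6 × 32, A = 51.2 cm², x = 0.8 cm, Ī = 10.92 cm⁴.
Top flange (beyond web): 3.9 × 1.6, A = 6.24 cm², x = 3.55 cm, Ī = 7.909 cm⁴.
Bottom flange (beyond web): 3.9 × 1.6, A = 6.24 cm², x = 3.55 cm, Ī = 7.909 cm⁴.
Centroid: x̄ = ΣA·x / ΣA = 1.339 cm.
Transfer each piece to the vertical centroidal axis using Ī + A·d² with d = x − 1.339:
  web: d = -0.5389 cm → contributes +25.79 cm⁴
  top flange (beyond web): d = 2.211 cm → contributes +38.42 cm⁴
  bottom flange (beyond web): d = 2.211 cm → contributes +38.42 cm⁴
Total I = 102.6 cm⁴.

I_y ≈ 100 cm⁴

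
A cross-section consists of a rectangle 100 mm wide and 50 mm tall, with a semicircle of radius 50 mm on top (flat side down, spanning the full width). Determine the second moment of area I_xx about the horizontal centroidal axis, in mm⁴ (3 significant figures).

Treat the section as a set of non-overlapping primitives; coordinates are from the bounding-box lower-left.
Rectangular body: 100 × 50, A = 5 000 mm², y = 25 mm, Ī = 1 041 667 mm⁴.
Semicircular cap: semicircle r = 50, A = 3 927 mm², y = 71.221 mm, Ī = 685 981 mm⁴.
Centroid: ȳ = ΣA·y / ΣA = 45.333 mm.
Transfer each piece to the horizontal centroidal axis using Ī + A·d² with d = y − 45.333:
  rectangular body: d = -20.333 mm → contributes +3 108 721 mm⁴
  semicircular cap: d = 25.888 mm → contributes +3 317 836 mm⁴
Total I = 6 426 557 mm⁴.

I_xx ≈ 6.43 × 10⁶ mm⁴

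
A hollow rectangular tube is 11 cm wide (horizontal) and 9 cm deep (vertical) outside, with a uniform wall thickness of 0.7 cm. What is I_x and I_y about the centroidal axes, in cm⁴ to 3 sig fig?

Treat the section as a set of non-overlapping primitives; coordinates are from the bounding-box lower-left.
Outer rectangle: 11 × 9, A = 99 cm², y = 4.5 cm, Ī = 668.25 cm⁴.
Inner void (subtracted): 9.6 × 7.6, A = 72.96 cm², y = 4.5 cm, Ī = 351.18 cm⁴.
By symmetry the centroid is at mid-height, ȳ = 4.5 cm.
All pieces are centred on the centroidal x-axis, so I = ΣĪ (holes subtracted) = 317.07 cm⁴.
Repeating about the centroidal y-axis gives I_y = 437.92 cm⁴.

I_x ≈ 317 cm⁴, I_y ≈ 438 cm⁴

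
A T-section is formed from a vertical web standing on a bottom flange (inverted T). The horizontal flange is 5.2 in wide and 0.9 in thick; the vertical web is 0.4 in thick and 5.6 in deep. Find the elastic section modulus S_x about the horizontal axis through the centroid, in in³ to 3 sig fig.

Break the section into simple shapes (no overlaps), measuring from the bottom-left corner of the bounding box.
Flange: 5.2 × 0.9, A = 4.68 in², y = 0.45 in, Ī = 0.3159 in⁴.
Web: 0.4 × 5.6, A = 2.24 in², y = 3.7 in, Ī = 5.8539 in⁴.
Centroid: ȳ = ΣA·y / ΣA = 1.502 in.
Transfer each piece to the horizontal axis through the centroid using Ī + A·d² with d = y − 1.502:
  flange: d = -1.052 in → contributes +5.4955 in⁴
  web: d = 2.198 in → contributes +16.676 in⁴
Total I = 22.171 in⁴.
Extreme fibre distance c = 4.998 in; S = I/c = 4.436 in³.

S_x ≈ 4.44 in³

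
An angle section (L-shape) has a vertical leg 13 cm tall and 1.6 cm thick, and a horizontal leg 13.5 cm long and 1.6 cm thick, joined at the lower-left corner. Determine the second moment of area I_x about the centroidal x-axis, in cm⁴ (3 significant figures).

I_x ≈ 620 cm⁴

Treat the section as a set of non-overlapping primitives; coordinates are from the bounding-box lower-left.
Vertical leg: 1.6 × 13, A = 20.8 cm², y = 6.5 cm, Ī = 292.93 cm⁴.
Horizontal leg (remainder): 11.9 × 1.6, A = 19.04 cm², y = 0.8 cm, Ī = 4.0619 cm⁴.
Centroid: ȳ = ΣA·y / ΣA = 3.7759 cm.
Transfer each piece to the centroidal x-axis using Ī + A·d² with d = y − 3.7759:
  vertical leg: d = 2.7241 cm → contributes +447.28 cm⁴
  horizontal leg (remainder): d = -2.9759 cm → contributes +172.68 cm⁴
Total I = 619.96 cm⁴.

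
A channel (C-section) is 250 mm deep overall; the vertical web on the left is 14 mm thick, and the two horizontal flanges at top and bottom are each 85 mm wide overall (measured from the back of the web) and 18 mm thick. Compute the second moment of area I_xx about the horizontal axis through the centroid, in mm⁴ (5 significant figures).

I_xx ≈ 5.2692 × 10⁷ mm⁴

Split into non-overlapping primitives; take the origin at the lower-left of the bounding box.
Web: 14 × 250, A = 3 500 mm², y = 125 mm, Ī = 18 229 167 mm⁴.
Top flange (beyond web): 71 × 18, A = 1 278 mm², y = 241 mm, Ī = 34 506 mm⁴.
Bottom flange (beyond web): 71 × 18, A = 1 278 mm², y = 9 mm, Ī = 34 506 mm⁴.
By symmetry the centroid is at mid-height, ȳ = 125 mm.
Transfer each piece to the horizontal axis through the centroid using Ī + A·d² with d = y − 125:
  web: d = 0 mm → contributes +18 229 167 mm⁴
  top flange (beyond web): d = 116 mm → contributes +17 231 274 mm⁴
  bottom flange (beyond web): d = -116 mm → contributes +17 231 274 mm⁴
Total I = 52 691 715 mm⁴.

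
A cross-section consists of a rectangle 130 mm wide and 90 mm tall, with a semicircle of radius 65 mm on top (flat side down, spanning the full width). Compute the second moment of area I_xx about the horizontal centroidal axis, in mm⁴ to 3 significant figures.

Split into non-overlapping primitives; take the origin at the lower-left of the bounding box.
Rectangular body: 130 × 90, A = 11 700 mm², y = 45 mm, Ī = 7 897 500 mm⁴.
Semicircular cap: semicircle r = 65, A = 6636.6 mm², y = 117.59 mm, Ī = 1 959 230 mm⁴.
Centroid: ȳ = ΣA·y / ΣA = 71.272 mm.
Transfer each piece to the horizontal centroidal axis using Ī + A·d² with d = y − 71.272:
  rectangular body: d = -26.272 mm → contributes +15 972 764 mm⁴
  semicircular cap: d = 46.315 mm → contributes +16 195 493 mm⁴
Total I = 32 168 257 mm⁴.

I_xx ≈ 3.22 × 10⁷ mm⁴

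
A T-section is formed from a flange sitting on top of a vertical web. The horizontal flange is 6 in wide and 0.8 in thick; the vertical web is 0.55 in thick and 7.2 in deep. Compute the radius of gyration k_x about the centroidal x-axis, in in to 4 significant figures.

k_x ≈ 2.438 in

Treat the section as a set of non-overlapping primitives; coordinates are from the bounding-box lower-left.
Flange: 6 × 0.8, A = 4.8 in², y = 7.6 in, Ī = 0.256 in⁴.
Web: 0.55 × 7.2, A = 3.96 in², y = 3.6 in, Ī = 17.1072 in⁴.
Centroid: ȳ = ΣA·y / ΣA = 5.79178 in.
Transfer each piece to the centroidal x-axis using Ī + A·d² with d = y − 5.79178:
  flange: d = 1.80822 in → contributes +15.9504 in⁴
  web: d = -2.19178 in → contributes +36.1307 in⁴
Total I = 52.081 in⁴.
Radius of gyration: k = √(I/A) = √(52.081 / 8.76) = 2.4383 in.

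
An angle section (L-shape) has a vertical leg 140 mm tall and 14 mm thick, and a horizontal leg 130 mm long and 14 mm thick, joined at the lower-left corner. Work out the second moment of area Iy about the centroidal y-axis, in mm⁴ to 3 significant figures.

Break the section into simple shapes (no overlaps), measuring from the bottom-left corner of the bounding box.
Vertical leg: 14 × 140, A = 1 960 mm², x = 7 mm, Ī = 32 013 mm⁴.
Horizontal leg (remainder): 116 × 14, A = 1 624 mm², x = 72 mm, Ī = 1 821 045 mm⁴.
Centroid: x̄ = ΣA·x / ΣA = 36.453 mm.
Transfer each piece to the centroidal y-axis using Ī + A·d² with d = x − 36.453:
  vertical leg: d = -29.453 mm → contributes +1 732 287 mm⁴
  horizontal leg (remainder): d = 35.547 mm → contributes +3 873 100 mm⁴
Total I = 5 605 387 mm⁴.

Iy ≈ 5.61 × 10⁶ mm⁴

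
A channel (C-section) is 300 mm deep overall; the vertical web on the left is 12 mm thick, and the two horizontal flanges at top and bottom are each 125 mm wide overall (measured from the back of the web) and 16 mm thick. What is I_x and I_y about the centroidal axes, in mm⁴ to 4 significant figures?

I_x ≈ 9.999 × 10⁷ mm⁴, I_y ≈ 1.094 × 10⁷ mm⁴

Split into non-overlapping primitives; take the origin at the lower-left of the bounding box.
Web: 12 × 300, A = 3 600 mm², y = 150 mm, Ī = 27 000 000 mm⁴.
Top flange (beyond web): 113 × 16, A = 1 808 mm², y = 292 mm, Ī = 38570.7 mm⁴.
Bottom flange (beyond web): 113 × 16, A = 1 808 mm², y = 8 mm, Ī = 38570.7 mm⁴.
By symmetry the centroid is at mid-height, ȳ = 150 mm.
Transfer each piece to the centroidal x-axis using Ī + A·d² with d = y − 150:
  web: d = 0 mm → contributes +27 000 000 mm⁴
  top flange (beyond web): d = 142 mm → contributes +36 495 083 mm⁴
  bottom flange (beyond web): d = -142 mm → contributes +36 495 083 mm⁴
Total I = 99 990 165 mm⁴.
For the y-axis: x̄ = 37.3193 mm.
Repeating about the centroidal y-axis gives I_y = 10 937 766 mm⁴.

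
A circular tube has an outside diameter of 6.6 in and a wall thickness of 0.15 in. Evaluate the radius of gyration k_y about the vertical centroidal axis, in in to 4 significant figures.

k_y ≈ 2.281 in

Treat the section as a set of non-overlapping primitives; coordinates are from the bounding-box lower-left.
Outer circle: ⌀6.6, A = 34.2119 in², x = 3.3 in, Ī = 93.142 in⁴.
Bore (subtracted): ⌀6.3, A = 31.1725 in², x = 3.3 in, Ī = 77.3272 in⁴.
By symmetry the centroid is at mid-width, x̄ = 3.3 in.
All pieces are centred on the vertical centroidal axis, so I = ΣĪ (holes subtracted) = 15.8149 in⁴.
Radius of gyration: k = √(I/A) = √(15.8149 / 3.03949) = 2.28104 in.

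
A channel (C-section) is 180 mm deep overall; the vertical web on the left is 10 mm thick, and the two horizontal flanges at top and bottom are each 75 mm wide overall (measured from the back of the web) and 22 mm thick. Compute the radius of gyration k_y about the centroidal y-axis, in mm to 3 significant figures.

Treat the section as a set of non-overlapping primitives; coordinates are from the bounding-box lower-left.
Web: 10 × 180, A = 1 800 mm², x = 5 mm, Ī = 15 000 mm⁴.
Top flange (beyond web): 65 × 22, A = 1 430 mm², x = 42.5 mm, Ī = 503 479 mm⁴.
Bottom flange (beyond web): 65 × 22, A = 1 430 mm², x = 42.5 mm, Ī = 503 479 mm⁴.
Centroid: x̄ = ΣA·x / ΣA = 28.015 mm.
Transfer each piece to the centroidal y-axis using Ī + A·d² with d = x − 28.015:
  web: d = -23.015 mm → contributes +968 444 mm⁴
  top flange (beyond web): d = 14.485 mm → contributes +803 514 mm⁴
  bottom flange (beyond web): d = 14.485 mm → contributes +803 514 mm⁴
Total I = 2 575 472 mm⁴.
Radius of gyration: k = √(I/A) = √(2 575 472 / 4 660) = 23.509 mm.

k_y ≈ 23.5 mm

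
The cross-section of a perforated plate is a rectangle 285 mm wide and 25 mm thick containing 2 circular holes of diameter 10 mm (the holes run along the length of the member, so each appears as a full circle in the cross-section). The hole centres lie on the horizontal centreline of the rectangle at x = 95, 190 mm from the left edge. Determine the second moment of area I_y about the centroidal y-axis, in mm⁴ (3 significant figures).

I_y ≈ 4.79 × 10⁷ mm⁴

Split into non-overlapping primitives; take the origin at the lower-left of the bounding box.
Plate: 285 × 25, A = 7 125 mm², x = 142.5 mm, Ī = 48 227 344 mm⁴.
Hole 1 (subtracted): ⌀10, A = 78.54 mm², x = 95 mm, Ī = 490.87 mm⁴.
Hole 2 (subtracted): ⌀10, A = 78.54 mm², x = 190 mm, Ī = 490.87 mm⁴.
By symmetry the centroid is at mid-width, x̄ = 142.5 mm.
Transfer each piece to the centroidal y-axis using Ī + A·d² with d = x − 142.5:
  plate: d = 0 mm → contributes +48 227 344 mm⁴
  hole 1: d = -47.5 mm → contributes −177 696 mm⁴
  hole 2: d = 47.5 mm → contributes −177 696 mm⁴
Total I = 47 871 951 mm⁴.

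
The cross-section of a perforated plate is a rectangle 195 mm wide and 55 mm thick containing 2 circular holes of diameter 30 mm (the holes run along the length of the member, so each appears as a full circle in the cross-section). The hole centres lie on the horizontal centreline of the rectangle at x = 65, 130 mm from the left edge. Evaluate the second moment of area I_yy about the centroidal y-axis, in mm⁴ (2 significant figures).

Decompose the section into non-overlapping parts with the origin at the bottom-left of its bounding rectangle.
Plate: 195 × 55, A = 10 725 mm², x = 97.5 mm, Ī = 33 984 844 mm⁴.
Hole 1 (subtracted): ⌀30, A = 706.9 mm², x = 65 mm, Ī = 39 761 mm⁴.
Hole 2 (subtracted): ⌀30, A = 706.9 mm², x = 130 mm, Ī = 39 761 mm⁴.
By symmetry the centroid is at mid-width, x̄ = 97.5 mm.
Transfer each piece to the centroidal y-axis using Ī + A·d² with d = x − 97.5:
  plate: d = 0 mm → contributes +33 984 844 mm⁴
  hole 1: d = -32.5 mm → contributes −786 380 mm⁴
  hole 2: d = 32.5 mm → contributes −786 380 mm⁴
Total I = 32 412 084 mm⁴.

I_yy ≈ 3.2 × 10⁷ mm⁴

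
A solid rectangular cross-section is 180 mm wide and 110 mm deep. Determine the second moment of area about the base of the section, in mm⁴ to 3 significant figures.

The section: 180 × 110, A = 19 800 mm², y = 55 mm, Ī = 19 965 000 mm⁴.
Transfer it to the base of the section using Ī + A·d² with d = y − 0:
  the section: d = 55 mm → contributes +79 860 000 mm⁴
Total I = 79 860 000 mm⁴.

I_base ≈ 7.99 × 10⁷ mm⁴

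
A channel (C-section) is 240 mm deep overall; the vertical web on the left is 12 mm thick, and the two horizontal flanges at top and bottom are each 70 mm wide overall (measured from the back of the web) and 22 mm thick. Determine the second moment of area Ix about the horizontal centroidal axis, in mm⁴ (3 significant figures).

Split into non-overlapping primitives; take the origin at the lower-left of the bounding box.
Web: 12 × 240, A = 2 880 mm², y = 120 mm, Ī = 13 824 000 mm⁴.
Top flange (beyond web): 58 × 22, A = 1 276 mm², y = 229 mm, Ī = 51 465 mm⁴.
Bottom flange (beyond web): 58 × 22, A = 1 276 mm², y = 11 mm, Ī = 51 465 mm⁴.
By symmetry the centroid is at mid-height, ȳ = 120 mm.
Transfer each piece to the horizontal centroidal axis using Ī + A·d² with d = y − 120:
  web: d = 0 mm → contributes +13 824 000 mm⁴
  top flange (beyond web): d = 109 mm → contributes +15 211 621 mm⁴
  bottom flange (beyond web): d = -109 mm → contributes +15 211 621 mm⁴
Total I = 44 247 243 mm⁴.

Ix ≈ 4.42 × 10⁷ mm⁴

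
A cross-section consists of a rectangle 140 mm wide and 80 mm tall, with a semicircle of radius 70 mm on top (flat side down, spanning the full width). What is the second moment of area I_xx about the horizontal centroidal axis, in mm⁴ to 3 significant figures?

Split into non-overlapping primitives; take the origin at the lower-left of the bounding box.
Rectangular body: 140 × 80, A = 11 200 mm², y = 40 mm, Ī = 5 973 333 mm⁴.
Semicircular cap: semicircle r = 70, A = 7696.9 mm², y = 109.71 mm, Ī = 2 635 265 mm⁴.
Centroid: ȳ = ΣA·y / ΣA = 68.393 mm.
Transfer each piece to the horizontal centroidal axis using Ī + A·d² with d = y − 68.393:
  rectangular body: d = -28.393 mm → contributes +15 002 454 mm⁴
  semicircular cap: d = 41.316 mm → contributes +15 773 817 mm⁴
Total I = 30 776 271 mm⁴.

I_xx ≈ 3.08 × 10⁷ mm⁴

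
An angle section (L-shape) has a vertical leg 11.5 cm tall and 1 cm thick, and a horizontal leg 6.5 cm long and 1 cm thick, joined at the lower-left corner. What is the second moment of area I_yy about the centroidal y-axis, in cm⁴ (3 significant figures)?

Treat the section as a set of non-overlapping primitives; coordinates are from the bounding-box lower-left.
Vertical leg: 1 × 11.5, A = 11.5 cm², x = 0.5 cm, Ī = 0.95833 cm⁴.
Horizontal leg (remainder): 5.5 × 1, A = 5.5 cm², x = 3.75 cm, Ī = 13.865 cm⁴.
Centroid: x̄ = ΣA·x / ΣA = 1.5515 cm.
Transfer each piece to the centroidal y-axis using Ī + A·d² with d = x − 1.5515:
  vertical leg: d = -1.0515 cm → contributes +13.673 cm⁴
  horizontal leg (remainder): d = 2.1985 cm → contributes +40.449 cm⁴
Total I = 54.122 cm⁴.

I_yy ≈ 54.1 cm⁴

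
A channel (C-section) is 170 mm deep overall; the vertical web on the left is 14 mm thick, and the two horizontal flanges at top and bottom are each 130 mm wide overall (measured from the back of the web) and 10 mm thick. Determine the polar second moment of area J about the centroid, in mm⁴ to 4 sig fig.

Split into non-overlapping primitives; take the origin at the lower-left of the bounding box.
Web: 14 × 170, A = 2 380 mm², y = 85 mm, Ī = 5 731 833 mm⁴.
Top flange (beyond web): 116 × 10, A = 1 160 mm², y = 165 mm, Ī = 9666.67 mm⁴.
Bottom flange (beyond web): 116 × 10, A = 1 160 mm², y = 5 mm, Ī = 9666.67 mm⁴.
By symmetry the centroid is at mid-height, ȳ = 85 mm.
Transfer each piece to the centroidal x-axis using Ī + A·d² with d = y − 85:
  web: d = 0 mm → contributes +5 731 833 mm⁴
  top flange (beyond web): d = 80 mm → contributes +7 433 667 mm⁴
  bottom flange (beyond web): d = -80 mm → contributes +7 433 667 mm⁴
Total I = 20 599 167 mm⁴.
For the y-axis: x̄ = 39.0851 mm.
Repeating about the centroidal y-axis gives I_y = 7 603 933 mm⁴.
Polar second moment: J = I_x + I_y = 28 203 099 mm⁴.

J ≈ 2.820 × 10⁷ mm⁴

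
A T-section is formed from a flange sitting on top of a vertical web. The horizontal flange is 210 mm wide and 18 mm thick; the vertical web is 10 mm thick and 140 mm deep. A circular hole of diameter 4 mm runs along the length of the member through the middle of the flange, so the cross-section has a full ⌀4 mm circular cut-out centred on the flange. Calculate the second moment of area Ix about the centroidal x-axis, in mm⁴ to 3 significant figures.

Treat the section as a set of non-overlapping primitives; coordinates are from the bounding-box lower-left.
Flange: 210 × 18, A = 3 780 mm², y = 149 mm, Ī = 102 060 mm⁴.
Web: 10 × 140, A = 1 400 mm², y = 70 mm, Ī = 2 286 667 mm⁴.
Hole (subtracted): ⌀4, A = 12.566 mm², y = 149 mm, Ī = 12.566 mm⁴.
Centroid: ȳ = ΣA·y / ΣA = 127.6 mm.
Transfer each piece to the centroidal x-axis using Ī + A·d² with d = y − 127.6:
  flange: d = 21.403 mm → contributes +1 833 679 mm⁴
  web: d = -57.597 mm → contributes +6 931 003 mm⁴
  hole: d = 21.403 mm → contributes −5769.2 mm⁴
Total I = 8 758 912 mm⁴.

Ix ≈ 8.76 × 10⁶ mm⁴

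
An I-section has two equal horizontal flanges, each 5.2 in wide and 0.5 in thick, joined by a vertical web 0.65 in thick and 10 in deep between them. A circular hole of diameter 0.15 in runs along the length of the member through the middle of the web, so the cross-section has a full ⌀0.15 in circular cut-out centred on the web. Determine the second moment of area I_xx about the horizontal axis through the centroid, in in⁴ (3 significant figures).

I_xx ≈ 198 in⁴

Split into non-overlapping primitives; take the origin at the lower-left of the bounding box.
Bottom flange: 5.2 × 0.5, A = 2.6 in², y = 0.25 in, Ī = 0.054167 in⁴.
Web: 0.65 × 10, A = 6.5 in², y = 5.5 in, Ī = 54.167 in⁴.
Top flange: 5.2 × 0.5, A = 2.6 in², y = 10.75 in, Ī = 0.054167 in⁴.
Hole (subtracted): ⌀0.15, A = 0.017671 in², y = 5.5 in, Ī = 0.00002485 in⁴.
By symmetry the centroid is at mid-height, ȳ = 5.5 in.
Transfer each piece to the horizontal axis through the centroid using Ī + A·d² with d = y − 5.5:
  bottom flange: d = -5.25 in → contributes +71.717 in⁴
  web: d = 0 in → contributes +54.167 in⁴
  top flange: d = 5.25 in → contributes +71.717 in⁴
  hole: d = 0 in → contributes −0.00002485 in⁴
Total I = 197.6 in⁴.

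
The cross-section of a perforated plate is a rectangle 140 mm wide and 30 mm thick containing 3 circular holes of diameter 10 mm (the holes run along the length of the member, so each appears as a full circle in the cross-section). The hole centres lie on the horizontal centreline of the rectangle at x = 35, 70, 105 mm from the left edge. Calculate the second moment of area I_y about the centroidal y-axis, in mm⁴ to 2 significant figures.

Split into non-overlapping primitives; take the origin at the lower-left of the bounding box.
Plate: 140 × 30, A = 4 200 mm², x = 70 mm, Ī = 6 860 000 mm⁴.
Hole 1 (subtracted): ⌀10, A = 78.54 mm², x = 35 mm, Ī = 490.9 mm⁴.
Hole 2 (subtracted): ⌀10, A = 78.54 mm², x = 70 mm, Ī = 490.9 mm⁴.
Hole 3 (subtracted): ⌀10, A = 78.54 mm², x = 105 mm, Ī = 490.9 mm⁴.
By symmetry the centroid is at mid-width, x̄ = 70 mm.
Transfer each piece to the centroidal y-axis using Ī + A·d² with d = x − 70:
  plate: d = 0 mm → contributes +6 860 000 mm⁴
  hole 1: d = -35 mm → contributes −96 702 mm⁴
  hole 2: d = 0 mm → contributes −490.9 mm⁴
  hole 3: d = 35 mm → contributes −96 702 mm⁴
Total I = 6 666 105 mm⁴.

I_y ≈ 6.7 × 10⁶ mm⁴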